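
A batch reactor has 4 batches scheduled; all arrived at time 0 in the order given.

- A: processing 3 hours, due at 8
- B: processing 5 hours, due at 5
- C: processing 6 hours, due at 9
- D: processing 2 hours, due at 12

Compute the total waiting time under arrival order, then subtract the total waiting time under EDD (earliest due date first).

FIFO (arrival order): A B C D.
A: waits 0, runs 0→3
B: waits 3, runs 3→8
C: waits 8, runs 8→14
D: waits 14, runs 14→16
Sum = 0+3+8+14 = 25.
EDD (increasing due date): B A C D.
B: waits 0, runs 0→5
A: waits 5, runs 5→8
C: waits 8, runs 8→14
D: waits 14, runs 14→16
Sum = 0+5+8+14 = 27.
Difference = 25 − 27 = -2.

-2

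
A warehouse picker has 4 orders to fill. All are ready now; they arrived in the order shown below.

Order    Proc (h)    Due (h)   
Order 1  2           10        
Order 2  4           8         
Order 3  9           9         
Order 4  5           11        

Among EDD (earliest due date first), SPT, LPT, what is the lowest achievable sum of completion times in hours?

39

EDD (increasing due date): Order 2 Order 3 Order 1 Order 4.
Order 2: 0→4
Order 3: 4→13
Order 1: 13→15
Order 4: 15→20
Sum = 4+13+15+20 = 52.
SPT (increasing processing time): Order 1 Order 2 Order 4 Order 3.
Order 1: 0→2
Order 2: 2→6
Order 4: 6→11
Order 3: 11→20
Sum = 2+6+11+20 = 39.
LPT (decreasing processing time): Order 3 Order 4 Order 2 Order 1.
Order 3: 0→9
Order 4: 9→14
Order 2: 14→18
Order 1: 18→20
Sum = 9+14+18+20 = 61.
EDD 52, SPT 39, LPT 61 → minimum 39.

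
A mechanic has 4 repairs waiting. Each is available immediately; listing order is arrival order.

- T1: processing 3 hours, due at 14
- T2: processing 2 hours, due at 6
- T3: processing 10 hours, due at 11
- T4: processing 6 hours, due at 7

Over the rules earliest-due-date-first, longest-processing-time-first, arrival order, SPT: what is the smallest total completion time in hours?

39

EDD (increasing due date): T2 T4 T3 T1.
T2: 0→2
T4: 2→8
T3: 8→18
T1: 18→21
Sum = 2+8+18+21 = 49.
LPT (decreasing processing time): T3 T4 T1 T2.
T3: 0→10
T4: 10→16
T1: 16→19
T2: 19→21
Sum = 10+16+19+21 = 66.
FIFO (arrival order): T1 T2 T3 T4.
T1: 0→3
T2: 3→5
T3: 5→15
T4: 15→21
Sum = 3+5+15+21 = 44.
SPT (increasing processing time): T2 T1 T4 T3.
T2: 0→2
T1: 2→5
T4: 5→11
T3: 11→21
Sum = 2+5+11+21 = 39.
EDD 49, LPT 66, FIFO 44, SPT 39 → minimum 39.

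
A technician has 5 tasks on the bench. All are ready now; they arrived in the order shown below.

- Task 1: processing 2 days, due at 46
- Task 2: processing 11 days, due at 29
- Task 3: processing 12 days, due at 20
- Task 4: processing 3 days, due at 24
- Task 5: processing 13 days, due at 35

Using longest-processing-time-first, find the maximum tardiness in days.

LPT (decreasing processing time): Task 5 Task 3 Task 2 Task 4 Task 1.
Task 5: 0→13, due 35, tardiness 0
Task 3: 13→25, due 20, tardiness 5
Task 2: 25→36, due 29, tardiness 7
Task 4: 36→39, due 24, tardiness 15
Task 1: 39→41, due 46, tardiness 0
Maximum = 15.

15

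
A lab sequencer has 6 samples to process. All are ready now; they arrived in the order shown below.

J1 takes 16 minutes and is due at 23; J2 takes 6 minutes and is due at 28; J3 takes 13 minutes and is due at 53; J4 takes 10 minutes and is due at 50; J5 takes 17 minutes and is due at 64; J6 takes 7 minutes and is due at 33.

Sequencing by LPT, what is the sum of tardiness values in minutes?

LPT (decreasing processing time): J5 J1 J3 J4 J6 J2.
J5: 0→17, due 64, tardiness 0
J1: 17→33, due 23, tardiness 10
J3: 33→46, due 53, tardiness 0
J4: 46→56, due 50, tardiness 6
J6: 56→63, due 33, tardiness 30
J2: 63→69, due 28, tardiness 41
Sum = 0+10+0+6+30+41 = 87.

87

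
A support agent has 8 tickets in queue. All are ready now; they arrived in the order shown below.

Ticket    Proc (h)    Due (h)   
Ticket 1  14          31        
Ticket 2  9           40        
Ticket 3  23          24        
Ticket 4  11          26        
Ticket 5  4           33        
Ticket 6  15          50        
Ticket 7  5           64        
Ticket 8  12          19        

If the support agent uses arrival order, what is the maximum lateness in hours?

FIFO (arrival order): Ticket 1 Ticket 2 Ticket 3 Ticket 4 Ticket 5 Ticket 6 Ticket 7 Ticket 8.
Ticket 1: 0→14, due 31, lateness -17
Ticket 2: 14→23, due 40, lateness -17
Ticket 3: 23→46, due 24, lateness 22
Ticket 4: 46→57, due 26, lateness 31
Ticket 5: 57→61, due 33, lateness 28
Ticket 6: 61→76, due 50, lateness 26
Ticket 7: 76→81, due 64, lateness 17
Ticket 8: 81→93, due 19, lateness 74
Maximum = 74.

74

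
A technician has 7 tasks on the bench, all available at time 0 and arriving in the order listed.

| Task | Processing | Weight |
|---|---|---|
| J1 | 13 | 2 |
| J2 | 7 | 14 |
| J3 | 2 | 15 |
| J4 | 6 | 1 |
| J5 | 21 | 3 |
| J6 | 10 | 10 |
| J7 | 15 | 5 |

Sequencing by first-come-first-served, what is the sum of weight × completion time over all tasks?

FIFO (arrival order): J1 J2 J3 J4 J5 J6 J7.
J1: finishes 13, weight 2, w·C = 26
J2: finishes 20, weight 14, w·C = 280
J3: finishes 22, weight 15, w·C = 330
J4: finishes 28, weight 1, w·C = 28
J5: finishes 49, weight 3, w·C = 147
J6: finishes 59, weight 10, w·C = 590
J7: finishes 74, weight 5, w·C = 370
Sum = 26+280+330+28+147+590+370 = 1771.

1771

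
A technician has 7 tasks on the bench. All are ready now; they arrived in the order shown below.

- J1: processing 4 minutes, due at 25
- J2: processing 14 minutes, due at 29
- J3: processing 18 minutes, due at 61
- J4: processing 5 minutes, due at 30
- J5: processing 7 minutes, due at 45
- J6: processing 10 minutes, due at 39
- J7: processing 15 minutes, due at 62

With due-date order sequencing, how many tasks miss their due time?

EDD (increasing due date): J1 J2 J4 J6 J5 J3 J7.
J1: 0→4, due 25, tardiness 0
J2: 4→18, due 29, tardiness 0
J4: 18→23, due 30, tardiness 0
J6: 23→33, due 39, tardiness 0
J5: 33→40, due 45, tardiness 0
J3: 40→58, due 61, tardiness 0
J7: 58→73, due 62, tardiness 11
Late tasks: 1.

1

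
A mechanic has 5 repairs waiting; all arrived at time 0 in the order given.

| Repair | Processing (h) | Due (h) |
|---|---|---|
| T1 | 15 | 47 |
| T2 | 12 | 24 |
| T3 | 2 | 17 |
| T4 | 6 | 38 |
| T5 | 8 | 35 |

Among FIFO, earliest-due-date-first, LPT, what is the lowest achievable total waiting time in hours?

66

FIFO (arrival order): T1 T2 T3 T4 T5.
T1: waits 0, runs 0→15
T2: waits 15, runs 15→27
T3: waits 27, runs 27→29
T4: waits 29, runs 29→35
T5: waits 35, runs 35→43
Sum = 0+15+27+29+35 = 106.
EDD (increasing due date): T3 T2 T5 T4 T1.
T3: waits 0, runs 0→2
T2: waits 2, runs 2→14
T5: waits 14, runs 14→22
T4: waits 22, runs 22→28
T1: waits 28, runs 28→43
Sum = 0+2+14+22+28 = 66.
LPT (decreasing processing time): T1 T2 T5 T4 T3.
T1: waits 0, runs 0→15
T2: waits 15, runs 15→27
T5: waits 27, runs 27→35
T4: waits 35, runs 35→41
T3: waits 41, runs 41→43
Sum = 0+15+27+35+41 = 118.
FIFO 106, EDD 66, LPT 118 → minimum 66.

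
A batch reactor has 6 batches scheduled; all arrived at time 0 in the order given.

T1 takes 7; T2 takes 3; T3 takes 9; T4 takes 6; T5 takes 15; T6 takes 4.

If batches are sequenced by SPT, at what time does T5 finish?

44

SPT (increasing processing time): T2 T6 T4 T1 T3 T5.
T2: 0→3
T6: 3→7
T4: 7→13
T1: 13→20
T3: 20→29
T5: 29→44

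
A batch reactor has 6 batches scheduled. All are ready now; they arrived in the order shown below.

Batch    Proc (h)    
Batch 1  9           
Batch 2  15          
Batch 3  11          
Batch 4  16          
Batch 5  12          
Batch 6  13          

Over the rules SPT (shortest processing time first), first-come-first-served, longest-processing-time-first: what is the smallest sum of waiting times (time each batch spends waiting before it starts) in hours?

SPT (increasing processing time): Batch 1 Batch 3 Batch 5 Batch 6 Batch 2 Batch 4.
Batch 1: waits 0, runs 0→9
Batch 3: waits 9, runs 9→20
Batch 5: waits 20, runs 20→32
Batch 6: waits 32, runs 32→45
Batch 2: waits 45, runs 45→60
Batch 4: waits 60, runs 60→76
Sum = 0+9+20+32+45+60 = 166.
FIFO (arrival order): Batch 1 Batch 2 Batch 3 Batch 4 Batch 5 Batch 6.
Batch 1: waits 0, runs 0→9
Batch 2: waits 9, runs 9→24
Batch 3: waits 24, runs 24→35
Batch 4: waits 35, runs 35→51
Batch 5: waits 51, runs 51→63
Batch 6: waits 63, runs 63→76
Sum = 0+9+24+35+51+63 = 182.
LPT (decreasing processing time): Batch 4 Batch 2 Batch 6 Batch 5 Batch 3 Batch 1.
Batch 4: waits 0, runs 0→16
Batch 2: waits 16, runs 16→31
Batch 6: waits 31, runs 31→44
Batch 5: waits 44, runs 44→56
Batch 3: waits 56, runs 56→67
Batch 1: waits 67, runs 67→76
Sum = 0+16+31+44+56+67 = 214.
SPT 166, FIFO 182, LPT 214 → minimum 166.

166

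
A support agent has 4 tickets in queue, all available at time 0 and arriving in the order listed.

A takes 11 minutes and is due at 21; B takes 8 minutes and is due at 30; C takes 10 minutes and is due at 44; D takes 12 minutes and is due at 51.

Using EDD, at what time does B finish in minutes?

EDD (increasing due date): A B C D.
A: 0→11
B: 11→19

19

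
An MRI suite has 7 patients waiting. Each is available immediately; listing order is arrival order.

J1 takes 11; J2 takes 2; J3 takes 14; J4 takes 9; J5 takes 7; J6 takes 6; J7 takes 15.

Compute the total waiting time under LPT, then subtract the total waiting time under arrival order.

LPT (decreasing processing time): J7 J3 J1 J4 J5 J6 J2.
J7: waits 0, runs 0→15
J3: waits 15, runs 15→29
J1: waits 29, runs 29→40
J4: waits 40, runs 40→49
J5: waits 49, runs 49→56
J6: waits 56, runs 56→62
J2: waits 62, runs 62→64
Sum = 0+15+29+40+49+56+62 = 251.
FIFO (arrival order): J1 J2 J3 J4 J5 J6 J7.
J1: waits 0, runs 0→11
J2: waits 11, runs 11→13
J3: waits 13, runs 13→27
J4: waits 27, runs 27→36
J5: waits 36, runs 36→43
J6: waits 43, runs 43→49
J7: waits 49, runs 49→64
Sum = 0+11+13+27+36+43+49 = 179.
Difference = 251 − 179 = 72.

72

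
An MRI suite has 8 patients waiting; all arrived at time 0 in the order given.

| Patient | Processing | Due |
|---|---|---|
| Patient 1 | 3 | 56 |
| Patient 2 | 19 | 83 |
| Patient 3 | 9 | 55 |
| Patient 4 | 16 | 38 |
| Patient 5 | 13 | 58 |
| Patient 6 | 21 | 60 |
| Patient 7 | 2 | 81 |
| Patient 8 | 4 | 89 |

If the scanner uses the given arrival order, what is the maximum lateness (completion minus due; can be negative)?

FIFO (arrival order): Patient 1 Patient 2 Patient 3 Patient 4 Patient 5 Patient 6 Patient 7 Patient 8.
Patient 1: 0→3, due 56, lateness -53
Patient 2: 3→22, due 83, lateness -61
Patient 3: 22→31, due 55, lateness -24
Patient 4: 31→47, due 38, lateness 9
Patient 5: 47→60, due 58, lateness 2
Patient 6: 60→81, due 60, lateness 21
Patient 7: 81→83, due 81, lateness 2
Patient 8: 83→87, due 89, lateness -2
Maximum = 21.

21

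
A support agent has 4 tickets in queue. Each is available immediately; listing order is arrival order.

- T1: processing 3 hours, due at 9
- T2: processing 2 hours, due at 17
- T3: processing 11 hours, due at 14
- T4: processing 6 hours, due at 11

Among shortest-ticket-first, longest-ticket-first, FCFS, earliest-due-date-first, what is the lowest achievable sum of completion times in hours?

40

SPT (increasing processing time): T2 T1 T4 T3.
T2: 0→2
T1: 2→5
T4: 5→11
T3: 11→22
Sum = 2+5+11+22 = 40.
LPT (decreasing processing time): T3 T4 T1 T2.
T3: 0→11
T4: 11→17
T1: 17→20
T2: 20→22
Sum = 11+17+20+22 = 70.
FIFO (arrival order): T1 T2 T3 T4.
T1: 0→3
T2: 3→5
T3: 5→16
T4: 16→22
Sum = 3+5+16+22 = 46.
EDD (increasing due date): T1 T4 T3 T2.
T1: 0→3
T4: 3→9
T3: 9→20
T2: 20→22
Sum = 3+9+20+22 = 54.
SPT 40, LPT 70, FIFO 46, EDD 54 → minimum 40.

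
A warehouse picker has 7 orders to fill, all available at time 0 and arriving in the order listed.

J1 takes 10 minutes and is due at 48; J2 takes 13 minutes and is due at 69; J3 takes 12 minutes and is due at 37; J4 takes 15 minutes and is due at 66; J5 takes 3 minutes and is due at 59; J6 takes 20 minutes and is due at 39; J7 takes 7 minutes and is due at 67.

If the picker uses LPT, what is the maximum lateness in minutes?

23

LPT (decreasing processing time): J6 J4 J2 J3 J1 J7 J5.
J6: 0→20, due 39, lateness -19
J4: 20→35, due 66, lateness -31
J2: 35→48, due 69, lateness -21
J3: 48→60, due 37, lateness 23
J1: 60→70, due 48, lateness 22
J7: 70→77, due 67, lateness 10
J5: 77→80, due 59, lateness 21
Maximum = 23.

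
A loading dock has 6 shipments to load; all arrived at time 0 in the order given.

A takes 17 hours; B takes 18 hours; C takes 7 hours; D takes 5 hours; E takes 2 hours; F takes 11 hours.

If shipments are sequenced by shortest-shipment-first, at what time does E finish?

2

SPT (increasing processing time): E D C F A B.
E: 0→2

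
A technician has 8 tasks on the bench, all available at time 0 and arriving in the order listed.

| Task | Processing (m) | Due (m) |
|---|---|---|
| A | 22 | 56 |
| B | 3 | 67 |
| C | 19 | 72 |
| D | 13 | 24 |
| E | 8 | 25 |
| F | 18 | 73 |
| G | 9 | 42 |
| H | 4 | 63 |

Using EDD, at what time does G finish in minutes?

EDD (increasing due date): D E G A H B C F.
D: 0→13
E: 13→21
G: 21→30

30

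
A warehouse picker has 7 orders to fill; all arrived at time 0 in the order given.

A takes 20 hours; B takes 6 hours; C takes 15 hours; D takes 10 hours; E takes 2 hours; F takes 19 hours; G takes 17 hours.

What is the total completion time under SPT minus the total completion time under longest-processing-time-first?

-174

SPT (increasing processing time): E B D C G F A.
E: 0→2
B: 2→8
D: 8→18
C: 18→33
G: 33→50
F: 50→69
A: 69→89
Sum = 2+8+18+33+50+69+89 = 269.
LPT (decreasing processing time): A F G C D B E.
A: 0→20
F: 20→39
G: 39→56
C: 56→71
D: 71→81
B: 81→87
E: 87→89
Sum = 20+39+56+71+81+87+89 = 443.
Difference = 269 − 443 = -174.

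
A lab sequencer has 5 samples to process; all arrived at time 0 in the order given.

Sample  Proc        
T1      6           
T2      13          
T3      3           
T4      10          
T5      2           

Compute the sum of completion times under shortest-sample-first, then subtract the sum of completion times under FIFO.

SPT (increasing processing time): T5 T3 T1 T4 T2.
T5: 0→2
T3: 2→5
T1: 5→11
T4: 11→21
T2: 21→34
Sum = 2+5+11+21+34 = 73.
FIFO (arrival order): T1 T2 T3 T4 T5.
T1: 0→6
T2: 6→19
T3: 19→22
T4: 22→32
T5: 32→34
Sum = 6+19+22+32+34 = 113.
Difference = 73 − 113 = -40.

-40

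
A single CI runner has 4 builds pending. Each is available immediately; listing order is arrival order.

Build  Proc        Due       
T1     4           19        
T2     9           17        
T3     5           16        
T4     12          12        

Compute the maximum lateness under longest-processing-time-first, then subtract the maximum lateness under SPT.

-7

LPT (decreasing processing time): T4 T2 T3 T1.
T4: 0→12, due 12, lateness 0
T2: 12→21, due 17, lateness 4
T3: 21→26, due 16, lateness 10
T1: 26→30, due 19, lateness 11
Maximum = 11.
SPT (increasing processing time): T1 T3 T2 T4.
T1: 0→4, due 19, lateness -15
T3: 4→9, due 16, lateness -7
T2: 9→18, due 17, lateness 1
T4: 18→30, due 12, lateness 18
Maximum = 18.
Difference = 11 − 18 = -7.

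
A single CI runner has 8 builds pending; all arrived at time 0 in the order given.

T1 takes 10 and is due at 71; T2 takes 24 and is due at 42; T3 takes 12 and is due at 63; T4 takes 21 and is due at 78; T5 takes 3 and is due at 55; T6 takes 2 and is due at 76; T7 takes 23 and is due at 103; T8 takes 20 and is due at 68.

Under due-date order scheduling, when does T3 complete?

39

EDD (increasing due date): T2 T5 T3 T8 T1 T6 T4 T7.
T2: 0→24
T5: 24→27
T3: 27→39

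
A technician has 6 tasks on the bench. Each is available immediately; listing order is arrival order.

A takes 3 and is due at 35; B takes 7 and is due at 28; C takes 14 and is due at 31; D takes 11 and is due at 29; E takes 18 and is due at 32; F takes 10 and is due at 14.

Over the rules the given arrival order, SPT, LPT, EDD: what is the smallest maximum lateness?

28

FIFO (arrival order): A B C D E F.
A: 0→3, due 35, lateness -32
B: 3→10, due 28, lateness -18
C: 10→24, due 31, lateness -7
D: 24→35, due 29, lateness 6
E: 35→53, due 32, lateness 21
F: 53→63, due 14, lateness 49
Maximum = 49.
SPT (increasing processing time): A B F D C E.
A: 0→3, due 35, lateness -32
B: 3→10, due 28, lateness -18
F: 10→20, due 14, lateness 6
D: 20→31, due 29, lateness 2
C: 31→45, due 31, lateness 14
E: 45→63, due 32, lateness 31
Maximum = 31.
LPT (decreasing processing time): E C D F B A.
E: 0→18, due 32, lateness -14
C: 18→32, due 31, lateness 1
D: 32→43, due 29, lateness 14
F: 43→53, due 14, lateness 39
B: 53→60, due 28, lateness 32
A: 60→63, due 35, lateness 28
Maximum = 39.
EDD (increasing due date): F B D C E A.
F: 0→10, due 14, lateness -4
B: 10→17, due 28, lateness -11
D: 17→28, due 29, lateness -1
C: 28→42, due 31, lateness 11
E: 42→60, due 32, lateness 28
A: 60→63, due 35, lateness 28
Maximum = 28.
FIFO 49, SPT 31, LPT 39, EDD 28 → minimum 28.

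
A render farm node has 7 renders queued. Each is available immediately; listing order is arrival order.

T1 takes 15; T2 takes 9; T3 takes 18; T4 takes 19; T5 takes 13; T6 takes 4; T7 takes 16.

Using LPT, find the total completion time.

LPT (decreasing processing time): T4 T3 T7 T1 T5 T2 T6.
T4: 0→19
T3: 19→37
T7: 37→53
T1: 53→68
T5: 68→81
T2: 81→90
T6: 90→94
Sum = 19+37+53+68+81+90+94 = 442.

442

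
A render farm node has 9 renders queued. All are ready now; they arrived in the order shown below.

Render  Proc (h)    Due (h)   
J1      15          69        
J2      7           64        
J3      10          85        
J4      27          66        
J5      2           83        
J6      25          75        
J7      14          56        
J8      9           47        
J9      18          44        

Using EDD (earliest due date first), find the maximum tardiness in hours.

EDD (increasing due date): J9 J8 J7 J2 J4 J1 J6 J5 J3.
J9: 0→18, due 44, tardiness 0
J8: 18→27, due 47, tardiness 0
J7: 27→41, due 56, tardiness 0
J2: 41→48, due 64, tardiness 0
J4: 48→75, due 66, tardiness 9
J1: 75→90, due 69, tardiness 21
J6: 90→115, due 75, tardiness 40
J5: 115→117, due 83, tardiness 34
J3: 117→127, due 85, tardiness 42
Maximum = 42.

42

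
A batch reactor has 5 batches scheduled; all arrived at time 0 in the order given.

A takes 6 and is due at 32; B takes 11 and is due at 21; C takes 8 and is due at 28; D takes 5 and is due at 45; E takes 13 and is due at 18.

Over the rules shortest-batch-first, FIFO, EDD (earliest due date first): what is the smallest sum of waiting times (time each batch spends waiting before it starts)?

SPT (increasing processing time): D A C B E.
D: waits 0, runs 0→5
A: waits 5, runs 5→11
C: waits 11, runs 11→19
B: waits 19, runs 19→30
E: waits 30, runs 30→43
Sum = 0+5+11+19+30 = 65.
FIFO (arrival order): A B C D E.
A: waits 0, runs 0→6
B: waits 6, runs 6→17
C: waits 17, runs 17→25
D: waits 25, runs 25→30
E: waits 30, runs 30→43
Sum = 0+6+17+25+30 = 78.
EDD (increasing due date): E B C A D.
E: waits 0, runs 0→13
B: waits 13, runs 13→24
C: waits 24, runs 24→32
A: waits 32, runs 32→38
D: waits 38, runs 38→43
Sum = 0+13+24+32+38 = 107.
SPT 65, FIFO 78, EDD 107 → minimum 65.

65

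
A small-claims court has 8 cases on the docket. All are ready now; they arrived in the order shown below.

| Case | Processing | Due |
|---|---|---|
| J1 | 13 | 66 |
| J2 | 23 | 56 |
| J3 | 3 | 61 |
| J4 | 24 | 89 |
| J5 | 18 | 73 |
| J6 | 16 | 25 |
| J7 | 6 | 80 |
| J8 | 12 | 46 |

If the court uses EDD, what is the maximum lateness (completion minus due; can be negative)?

26

EDD (increasing due date): J6 J8 J2 J3 J1 J5 J7 J4.
J6: 0→16, due 25, lateness -9
J8: 16→28, due 46, lateness -18
J2: 28→51, due 56, lateness -5
J3: 51→54, due 61, lateness -7
J1: 54→67, due 66, lateness 1
J5: 67→85, due 73, lateness 12
J7: 85→91, due 80, lateness 11
J4: 91→115, due 89, lateness 26
Maximum = 26.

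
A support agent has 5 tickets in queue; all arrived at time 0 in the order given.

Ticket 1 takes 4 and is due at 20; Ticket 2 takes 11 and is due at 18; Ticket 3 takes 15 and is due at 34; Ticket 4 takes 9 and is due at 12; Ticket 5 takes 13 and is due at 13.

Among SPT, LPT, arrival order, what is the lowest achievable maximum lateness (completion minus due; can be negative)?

24

SPT (increasing processing time): Ticket 1 Ticket 4 Ticket 2 Ticket 5 Ticket 3.
Ticket 1: 0→4, due 20, lateness -16
Ticket 4: 4→13, due 12, lateness 1
Ticket 2: 13→24, due 18, lateness 6
Ticket 5: 24→37, due 13, lateness 24
Ticket 3: 37→52, due 34, lateness 18
Maximum = 24.
LPT (decreasing processing time): Ticket 3 Ticket 5 Ticket 2 Ticket 4 Ticket 1.
Ticket 3: 0→15, due 34, lateness -19
Ticket 5: 15→28, due 13, lateness 15
Ticket 2: 28→39, due 18, lateness 21
Ticket 4: 39→48, due 12, lateness 36
Ticket 1: 48→52, due 20, lateness 32
Maximum = 36.
FIFO (arrival order): Ticket 1 Ticket 2 Ticket 3 Ticket 4 Ticket 5.
Ticket 1: 0→4, due 20, lateness -16
Ticket 2: 4→15, due 18, lateness -3
Ticket 3: 15→30, due 34, lateness -4
Ticket 4: 30→39, due 12, lateness 27
Ticket 5: 39→52, due 13, lateness 39
Maximum = 39.
SPT 24, LPT 36, FIFO 39 → minimum 24.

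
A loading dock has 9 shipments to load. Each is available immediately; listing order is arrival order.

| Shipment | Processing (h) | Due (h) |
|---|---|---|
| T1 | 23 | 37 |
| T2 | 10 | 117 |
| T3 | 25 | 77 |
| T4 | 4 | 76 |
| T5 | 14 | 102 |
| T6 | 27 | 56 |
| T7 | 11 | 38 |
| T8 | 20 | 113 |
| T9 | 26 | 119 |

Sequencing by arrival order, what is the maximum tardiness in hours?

76

FIFO (arrival order): T1 T2 T3 T4 T5 T6 T7 T8 T9.
T1: 0→23, due 37, tardiness 0
T2: 23→33, due 117, tardiness 0
T3: 33→58, due 77, tardiness 0
T4: 58→62, due 76, tardiness 0
T5: 62→76, due 102, tardiness 0
T6: 76→103, due 56, tardiness 47
T7: 103→114, due 38, tardiness 76
T8: 114→134, due 113, tardiness 21
T9: 134→160, due 119, tardiness 41
Maximum = 76.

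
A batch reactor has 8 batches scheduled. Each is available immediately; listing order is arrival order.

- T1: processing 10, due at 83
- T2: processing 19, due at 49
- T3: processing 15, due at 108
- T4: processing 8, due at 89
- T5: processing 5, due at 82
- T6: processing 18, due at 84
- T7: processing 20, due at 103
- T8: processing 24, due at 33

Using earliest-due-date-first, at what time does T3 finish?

119

EDD (increasing due date): T8 T2 T5 T1 T6 T4 T7 T3.
T8: 0→24
T2: 24→43
T5: 43→48
T1: 48→58
T6: 58→76
T4: 76→84
T7: 84→104
T3: 104→119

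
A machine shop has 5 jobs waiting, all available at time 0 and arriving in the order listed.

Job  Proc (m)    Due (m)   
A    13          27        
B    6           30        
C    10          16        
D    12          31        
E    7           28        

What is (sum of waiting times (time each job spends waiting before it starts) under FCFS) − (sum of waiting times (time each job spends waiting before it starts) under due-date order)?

FIFO (arrival order): A B C D E.
A: waits 0, runs 0→13
B: waits 13, runs 13→19
C: waits 19, runs 19→29
D: waits 29, runs 29→41
E: waits 41, runs 41→48
Sum = 0+13+19+29+41 = 102.
EDD (increasing due date): C A E B D.
C: waits 0, runs 0→10
A: waits 10, runs 10→23
E: waits 23, runs 23→30
B: waits 30, runs 30→36
D: waits 36, runs 36→48
Sum = 0+10+23+30+36 = 99.
Difference = 102 − 99 = 3.

3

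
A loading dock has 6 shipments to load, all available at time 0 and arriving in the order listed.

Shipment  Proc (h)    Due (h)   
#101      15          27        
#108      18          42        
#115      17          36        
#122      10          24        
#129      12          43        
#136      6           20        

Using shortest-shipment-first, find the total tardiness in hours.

SPT (increasing processing time): #136 #122 #129 #101 #115 #108.
#136: 0→6, due 20, tardiness 0
#122: 6→16, due 24, tardiness 0
#129: 16→28, due 43, tardiness 0
#101: 28→43, due 27, tardiness 16
#115: 43→60, due 36, tardiness 24
#108: 60→78, due 42, tardiness 36
Sum = 0+0+0+16+24+36 = 76.

76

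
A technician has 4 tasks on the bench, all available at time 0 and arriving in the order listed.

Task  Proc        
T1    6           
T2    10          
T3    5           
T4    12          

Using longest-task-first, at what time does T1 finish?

28

LPT (decreasing processing time): T4 T2 T1 T3.
T4: 0→12
T2: 12→22
T1: 22→28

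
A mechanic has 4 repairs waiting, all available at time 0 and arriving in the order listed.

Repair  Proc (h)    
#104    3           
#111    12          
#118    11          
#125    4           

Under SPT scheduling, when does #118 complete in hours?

18

SPT (increasing processing time): #104 #125 #118 #111.
#104: 0→3
#125: 3→7
#118: 7→18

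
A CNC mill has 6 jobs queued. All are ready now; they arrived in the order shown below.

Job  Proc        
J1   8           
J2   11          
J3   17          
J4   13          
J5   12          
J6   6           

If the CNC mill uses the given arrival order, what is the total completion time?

FIFO (arrival order): J1 J2 J3 J4 J5 J6.
J1: 0→8
J2: 8→19
J3: 19→36
J4: 36→49
J5: 49→61
J6: 61→67
Sum = 8+19+36+49+61+67 = 240.

240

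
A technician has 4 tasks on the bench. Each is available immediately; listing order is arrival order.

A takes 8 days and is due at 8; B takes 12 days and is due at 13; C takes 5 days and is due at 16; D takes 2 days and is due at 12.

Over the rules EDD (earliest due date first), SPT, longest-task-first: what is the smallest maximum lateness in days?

11

EDD (increasing due date): A D B C.
A: 0→8, due 8, lateness 0
D: 8→10, due 12, lateness -2
B: 10→22, due 13, lateness 9
C: 22→27, due 16, lateness 11
Maximum = 11.
SPT (increasing processing time): D C A B.
D: 0→2, due 12, lateness -10
C: 2→7, due 16, lateness -9
A: 7→15, due 8, lateness 7
B: 15→27, due 13, lateness 14
Maximum = 14.
LPT (decreasing processing time): B A C D.
B: 0→12, due 13, lateness -1
A: 12→20, due 8, lateness 12
C: 20→25, due 16, lateness 9
D: 25→27, due 12, lateness 15
Maximum = 15.
EDD 11, SPT 14, LPT 15 → minimum 11.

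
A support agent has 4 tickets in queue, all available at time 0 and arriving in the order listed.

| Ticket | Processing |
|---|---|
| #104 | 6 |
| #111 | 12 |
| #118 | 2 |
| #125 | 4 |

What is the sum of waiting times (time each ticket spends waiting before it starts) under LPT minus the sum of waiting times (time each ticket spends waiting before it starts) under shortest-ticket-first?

LPT (decreasing processing time): #111 #104 #125 #118.
#111: waits 0, runs 0→12
#104: waits 12, runs 12→18
#125: waits 18, runs 18→22
#118: waits 22, runs 22→24
Sum = 0+12+18+22 = 52.
SPT (increasing processing time): #118 #125 #104 #111.
#118: waits 0, runs 0→2
#125: waits 2, runs 2→6
#104: waits 6, runs 6→12
#111: waits 12, runs 12→24
Sum = 0+2+6+12 = 20.
Difference = 52 − 20 = 32.

32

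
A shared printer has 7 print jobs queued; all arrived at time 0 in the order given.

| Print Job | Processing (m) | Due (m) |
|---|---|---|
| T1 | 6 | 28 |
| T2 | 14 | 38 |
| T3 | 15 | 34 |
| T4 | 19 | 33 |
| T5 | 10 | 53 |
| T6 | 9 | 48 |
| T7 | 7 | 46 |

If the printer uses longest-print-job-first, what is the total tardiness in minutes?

114

LPT (decreasing processing time): T4 T3 T2 T5 T6 T7 T1.
T4: 0→19, due 33, tardiness 0
T3: 19→34, due 34, tardiness 0
T2: 34→48, due 38, tardiness 10
T5: 48→58, due 53, tardiness 5
T6: 58→67, due 48, tardiness 19
T7: 67→74, due 46, tardiness 28
T1: 74→80, due 28, tardiness 52
Sum = 0+0+10+5+19+28+52 = 114.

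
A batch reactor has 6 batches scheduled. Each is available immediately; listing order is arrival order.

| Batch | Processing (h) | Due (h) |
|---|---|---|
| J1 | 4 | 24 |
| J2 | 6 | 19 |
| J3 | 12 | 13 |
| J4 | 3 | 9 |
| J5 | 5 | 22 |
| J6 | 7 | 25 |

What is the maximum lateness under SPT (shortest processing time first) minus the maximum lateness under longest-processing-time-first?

SPT (increasing processing time): J4 J1 J5 J2 J6 J3.
J4: 0→3, due 9, lateness -6
J1: 3→7, due 24, lateness -17
J5: 7→12, due 22, lateness -10
J2: 12→18, due 19, lateness -1
J6: 18→25, due 25, lateness 0
J3: 25→37, due 13, lateness 24
Maximum = 24.
LPT (decreasing processing time): J3 J6 J2 J5 J1 J4.
J3: 0→12, due 13, lateness -1
J6: 12→19, due 25, lateness -6
J2: 19→25, due 19, lateness 6
J5: 25→30, due 22, lateness 8
J1: 30→34, due 24, lateness 10
J4: 34→37, due 9, lateness 28
Maximum = 28.
Difference = 24 − 28 = -4.

-4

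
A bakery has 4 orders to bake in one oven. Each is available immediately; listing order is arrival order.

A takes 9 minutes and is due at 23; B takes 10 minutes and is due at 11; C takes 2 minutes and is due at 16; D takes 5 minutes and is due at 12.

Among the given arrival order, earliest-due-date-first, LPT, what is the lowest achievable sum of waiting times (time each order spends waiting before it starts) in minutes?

FIFO (arrival order): A B C D.
A: waits 0, runs 0→9
B: waits 9, runs 9→19
C: waits 19, runs 19→21
D: waits 21, runs 21→26
Sum = 0+9+19+21 = 49.
EDD (increasing due date): B D C A.
B: waits 0, runs 0→10
D: waits 10, runs 10→15
C: waits 15, runs 15→17
A: waits 17, runs 17→26
Sum = 0+10+15+17 = 42.
LPT (decreasing processing time): B A D C.
B: waits 0, runs 0→10
A: waits 10, runs 10→19
D: waits 19, runs 19→24
C: waits 24, runs 24→26
Sum = 0+10+19+24 = 53.
FIFO 49, EDD 42, LPT 53 → minimum 42.

42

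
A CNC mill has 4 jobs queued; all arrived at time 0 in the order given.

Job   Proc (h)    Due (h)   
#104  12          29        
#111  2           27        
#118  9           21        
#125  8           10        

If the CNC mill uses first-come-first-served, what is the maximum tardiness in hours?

21

FIFO (arrival order): #104 #111 #118 #125.
#104: 0→12, due 29, tardiness 0
#111: 12→14, due 27, tardiness 0
#118: 14→23, due 21, tardiness 2
#125: 23→31, due 10, tardiness 21
Maximum = 21.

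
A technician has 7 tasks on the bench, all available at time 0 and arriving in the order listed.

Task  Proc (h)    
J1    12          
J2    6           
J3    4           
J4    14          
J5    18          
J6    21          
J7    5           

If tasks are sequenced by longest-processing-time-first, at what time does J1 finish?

LPT (decreasing processing time): J6 J5 J4 J1 J2 J7 J3.
J6: 0→21
J5: 21→39
J4: 39→53
J1: 53→65

65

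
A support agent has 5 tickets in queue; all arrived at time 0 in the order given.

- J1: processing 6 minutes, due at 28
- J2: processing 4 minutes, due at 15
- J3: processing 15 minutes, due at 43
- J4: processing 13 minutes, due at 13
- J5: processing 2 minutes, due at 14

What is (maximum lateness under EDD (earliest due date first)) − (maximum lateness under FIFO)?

EDD (increasing due date): J4 J5 J2 J1 J3.
J4: 0→13, due 13, lateness 0
J5: 13→15, due 14, lateness 1
J2: 15→19, due 15, lateness 4
J1: 19→25, due 28, lateness -3
J3: 25→40, due 43, lateness -3
Maximum = 4.
FIFO (arrival order): J1 J2 J3 J4 J5.
J1: 0→6, due 28, lateness -22
J2: 6→10, due 15, lateness -5
J3: 10→25, due 43, lateness -18
J4: 25→38, due 13, lateness 25
J5: 38→40, due 14, lateness 26
Maximum = 26.
Difference = 4 − 26 = -22.

-22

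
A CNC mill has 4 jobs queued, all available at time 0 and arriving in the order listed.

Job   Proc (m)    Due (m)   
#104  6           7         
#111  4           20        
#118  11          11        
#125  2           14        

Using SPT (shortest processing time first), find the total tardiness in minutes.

17

SPT (increasing processing time): #125 #111 #104 #118.
#125: 0→2, due 14, tardiness 0
#111: 2→6, due 20, tardiness 0
#104: 6→12, due 7, tardiness 5
#118: 12→23, due 11, tardiness 12
Sum = 0+0+5+12 = 17.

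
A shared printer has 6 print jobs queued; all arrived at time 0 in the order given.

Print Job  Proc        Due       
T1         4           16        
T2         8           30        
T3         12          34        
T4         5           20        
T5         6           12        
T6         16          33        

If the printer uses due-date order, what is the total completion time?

144

EDD (increasing due date): T5 T1 T4 T2 T6 T3.
T5: 0→6
T1: 6→10
T4: 10→15
T2: 15→23
T6: 23→39
T3: 39→51
Sum = 6+10+15+23+39+51 = 144.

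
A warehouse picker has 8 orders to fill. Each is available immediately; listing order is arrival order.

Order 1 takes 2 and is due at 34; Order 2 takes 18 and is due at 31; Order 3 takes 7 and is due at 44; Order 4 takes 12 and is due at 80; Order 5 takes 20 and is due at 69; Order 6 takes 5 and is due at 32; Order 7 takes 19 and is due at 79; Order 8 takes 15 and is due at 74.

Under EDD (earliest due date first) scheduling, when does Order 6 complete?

EDD (increasing due date): Order 2 Order 6 Order 1 Order 3 Order 5 Order 8 Order 7 Order 4.
Order 2: 0→18
Order 6: 18→23

23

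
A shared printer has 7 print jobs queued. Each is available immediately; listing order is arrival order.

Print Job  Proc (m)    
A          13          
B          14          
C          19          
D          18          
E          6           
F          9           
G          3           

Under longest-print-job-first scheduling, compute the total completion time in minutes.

405

LPT (decreasing processing time): C D B A F E G.
C: 0→19
D: 19→37
B: 37→51
A: 51→64
F: 64→73
E: 73→79
G: 79→82
Sum = 19+37+51+64+73+79+82 = 405.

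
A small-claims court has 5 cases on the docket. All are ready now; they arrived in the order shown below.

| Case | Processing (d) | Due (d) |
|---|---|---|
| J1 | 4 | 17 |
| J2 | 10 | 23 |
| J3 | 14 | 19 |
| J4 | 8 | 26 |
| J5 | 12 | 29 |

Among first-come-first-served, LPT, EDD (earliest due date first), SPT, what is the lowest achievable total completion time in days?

FIFO (arrival order): J1 J2 J3 J4 J5.
J1: 0→4
J2: 4→14
J3: 14→28
J4: 28→36
J5: 36→48
Sum = 4+14+28+36+48 = 130.
LPT (decreasing processing time): J3 J5 J2 J4 J1.
J3: 0→14
J5: 14→26
J2: 26→36
J4: 36→44
J1: 44→48
Sum = 14+26+36+44+48 = 168.
EDD (increasing due date): J1 J3 J2 J4 J5.
J1: 0→4
J3: 4→18
J2: 18→28
J4: 28→36
J5: 36→48
Sum = 4+18+28+36+48 = 134.
SPT (increasing processing time): J1 J4 J2 J5 J3.
J1: 0→4
J4: 4→12
J2: 12→22
J5: 22→34
J3: 34→48
Sum = 4+12+22+34+48 = 120.
FIFO 130, LPT 168, EDD 134, SPT 120 → minimum 120.

120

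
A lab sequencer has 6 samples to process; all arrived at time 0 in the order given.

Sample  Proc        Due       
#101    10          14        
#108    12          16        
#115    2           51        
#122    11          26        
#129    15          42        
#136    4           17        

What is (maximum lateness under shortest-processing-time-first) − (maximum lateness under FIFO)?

-14

SPT (increasing processing time): #115 #136 #101 #122 #108 #129.
#115: 0→2, due 51, lateness -49
#136: 2→6, due 17, lateness -11
#101: 6→16, due 14, lateness 2
#122: 16→27, due 26, lateness 1
#108: 27→39, due 16, lateness 23
#129: 39→54, due 42, lateness 12
Maximum = 23.
FIFO (arrival order): #101 #108 #115 #122 #129 #136.
#101: 0→10, due 14, lateness -4
#108: 10→22, due 16, lateness 6
#115: 22→24, due 51, lateness -27
#122: 24→35, due 26, lateness 9
#129: 35→50, due 42, lateness 8
#136: 50→54, due 17, lateness 37
Maximum = 37.
Difference = 23 − 37 = -14.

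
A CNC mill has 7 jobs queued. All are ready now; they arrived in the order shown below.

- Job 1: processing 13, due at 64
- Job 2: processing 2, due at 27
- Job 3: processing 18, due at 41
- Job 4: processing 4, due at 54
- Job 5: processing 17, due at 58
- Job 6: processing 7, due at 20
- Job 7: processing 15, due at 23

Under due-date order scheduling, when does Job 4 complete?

46

EDD (increasing due date): Job 6 Job 7 Job 2 Job 3 Job 4 Job 5 Job 1.
Job 6: 0→7
Job 7: 7→22
Job 2: 22→24
Job 3: 24→42
Job 4: 42→46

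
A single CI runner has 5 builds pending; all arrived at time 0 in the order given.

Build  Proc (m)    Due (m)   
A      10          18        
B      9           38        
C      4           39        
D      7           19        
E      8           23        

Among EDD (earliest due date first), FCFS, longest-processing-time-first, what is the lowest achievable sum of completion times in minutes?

EDD (increasing due date): A D E B C.
A: 0→10
D: 10→17
E: 17→25
B: 25→34
C: 34→38
Sum = 10+17+25+34+38 = 124.
FIFO (arrival order): A B C D E.
A: 0→10
B: 10→19
C: 19→23
D: 23→30
E: 30→38
Sum = 10+19+23+30+38 = 120.
LPT (decreasing processing time): A B E D C.
A: 0→10
B: 10→19
E: 19→27
D: 27→34
C: 34→38
Sum = 10+19+27+34+38 = 128.
EDD 124, FIFO 120, LPT 128 → minimum 120.

120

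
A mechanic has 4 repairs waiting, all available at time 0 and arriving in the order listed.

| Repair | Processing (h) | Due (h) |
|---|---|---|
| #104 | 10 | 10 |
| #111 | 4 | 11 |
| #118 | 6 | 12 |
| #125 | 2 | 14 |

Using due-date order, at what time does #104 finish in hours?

10

EDD (increasing due date): #104 #111 #118 #125.
#104: 0→10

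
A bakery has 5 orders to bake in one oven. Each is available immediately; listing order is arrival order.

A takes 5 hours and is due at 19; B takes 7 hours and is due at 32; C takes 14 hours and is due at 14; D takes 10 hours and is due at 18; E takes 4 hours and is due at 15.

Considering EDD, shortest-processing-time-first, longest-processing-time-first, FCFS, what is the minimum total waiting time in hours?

55

EDD (increasing due date): C E D A B.
C: waits 0, runs 0→14
E: waits 14, runs 14→18
D: waits 18, runs 18→28
A: waits 28, runs 28→33
B: waits 33, runs 33→40
Sum = 0+14+18+28+33 = 93.
SPT (increasing processing time): E A B D C.
E: waits 0, runs 0→4
A: waits 4, runs 4→9
B: waits 9, runs 9→16
D: waits 16, runs 16→26
C: waits 26, runs 26→40
Sum = 0+4+9+16+26 = 55.
LPT (decreasing processing time): C D B A E.
C: waits 0, runs 0→14
D: waits 14, runs 14→24
B: waits 24, runs 24→31
A: waits 31, runs 31→36
E: waits 36, runs 36→40
Sum = 0+14+24+31+36 = 105.
FIFO (arrival order): A B C D E.
A: waits 0, runs 0→5
B: waits 5, runs 5→12
C: waits 12, runs 12→26
D: waits 26, runs 26→36
E: waits 36, runs 36→40
Sum = 0+5+12+26+36 = 79.
EDD 93, SPT 55, LPT 105, FIFO 79 → minimum 55.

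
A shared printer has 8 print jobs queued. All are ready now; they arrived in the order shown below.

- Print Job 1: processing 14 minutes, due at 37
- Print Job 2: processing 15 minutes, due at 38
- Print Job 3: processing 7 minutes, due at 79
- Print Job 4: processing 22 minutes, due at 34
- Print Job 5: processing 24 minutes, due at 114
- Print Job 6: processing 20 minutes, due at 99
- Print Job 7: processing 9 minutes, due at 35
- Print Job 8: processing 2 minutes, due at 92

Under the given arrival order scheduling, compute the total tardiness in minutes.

124

FIFO (arrival order): Print Job 1 Print Job 2 Print Job 3 Print Job 4 Print Job 5 Print Job 6 Print Job 7 Print Job 8.
Print Job 1: 0→14, due 37, tardiness 0
Print Job 2: 14→29, due 38, tardiness 0
Print Job 3: 29→36, due 79, tardiness 0
Print Job 4: 36→58, due 34, tardiness 24
Print Job 5: 58→82, due 114, tardiness 0
Print Job 6: 82→102, due 99, tardiness 3
Print Job 7: 102→111, due 35, tardiness 76
Print Job 8: 111→113, due 92, tardiness 21
Sum = 0+0+0+24+0+3+76+21 = 124.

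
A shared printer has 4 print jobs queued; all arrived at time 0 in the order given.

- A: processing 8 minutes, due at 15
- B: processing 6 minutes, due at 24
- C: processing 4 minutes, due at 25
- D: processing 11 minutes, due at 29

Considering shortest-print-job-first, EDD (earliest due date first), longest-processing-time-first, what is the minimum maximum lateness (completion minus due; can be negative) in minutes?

SPT (increasing processing time): C B A D.
C: 0→4, due 25, lateness -21
B: 4→10, due 24, lateness -14
A: 10→18, due 15, lateness 3
D: 18→29, due 29, lateness 0
Maximum = 3.
EDD (increasing due date): A B C D.
A: 0→8, due 15, lateness -7
B: 8→14, due 24, lateness -10
C: 14→18, due 25, lateness -7
D: 18→29, due 29, lateness 0
Maximum = 0.
LPT (decreasing processing time): D A B C.
D: 0→11, due 29, lateness -18
A: 11→19, due 15, lateness 4
B: 19→25, due 24, lateness 1
C: 25→29, due 25, lateness 4
Maximum = 4.
SPT 3, EDD 0, LPT 4 → minimum 0.

0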